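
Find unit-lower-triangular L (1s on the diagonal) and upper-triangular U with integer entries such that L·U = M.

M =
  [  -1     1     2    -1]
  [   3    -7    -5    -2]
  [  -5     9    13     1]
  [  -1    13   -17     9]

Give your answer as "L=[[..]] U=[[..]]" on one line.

L=[[1,0,0,0],[-3,1,0,0],[5,-1,1,0],[1,-3,-4,1]] U=[[-1,1,2,-1],[0,-4,1,-5],[0,0,4,1],[0,0,0,-1]]

  row1 -= -3·row0 → [0,-4,1,-5]
  row2 -= 5·row0 → [0,4,3,6]
  row3 -= 1·row0 → [0,12,-19,10]
  row2 -= -1·row1 → [0,0,4,1]
  row3 -= -3·row1 → [0,0,-16,-5]
  row3 -= -4·row2 → [0,0,0,-1]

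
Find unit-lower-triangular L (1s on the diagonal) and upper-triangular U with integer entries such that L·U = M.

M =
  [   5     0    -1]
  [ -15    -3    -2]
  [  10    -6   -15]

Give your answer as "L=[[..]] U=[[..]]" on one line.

L=[[1,0,0],[-3,1,0],[2,2,1]] U=[[5,0,-1],[0,-3,-5],[0,0,-3]]

  R1 -= -3·R0 → [0,-3,-5]
  R2 -= 2·R0 → [0,-6,-13]
  R2 -= 2·R1 → [0,0,-3]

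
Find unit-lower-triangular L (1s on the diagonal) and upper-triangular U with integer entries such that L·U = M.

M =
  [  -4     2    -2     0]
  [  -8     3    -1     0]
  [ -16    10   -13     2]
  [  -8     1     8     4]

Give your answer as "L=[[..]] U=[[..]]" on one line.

L=[[1,0,0,0],[2,1,0,0],[4,-2,1,0],[2,3,3,1]] U=[[-4,2,-2,0],[0,-1,3,0],[0,0,1,2],[0,0,0,-2]]

  row1 -= 2·row0 → [0,-1,3,0]
  row2 -= 4·row0 → [0,2,-5,2]
  row3 -= 2·row0 → [0,-3,12,4]
  row2 -= -2·row1 → [0,0,1,2]
  row3 -= 3·row1 → [0,0,3,4]
  row3 -= 3·row2 → [0,0,0,-2]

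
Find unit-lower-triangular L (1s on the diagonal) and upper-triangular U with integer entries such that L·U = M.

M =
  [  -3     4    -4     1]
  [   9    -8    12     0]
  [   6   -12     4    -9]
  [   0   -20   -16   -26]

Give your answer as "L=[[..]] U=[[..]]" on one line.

  R1 -= -3·R0 → [0,4,0,3]
  R2 -= -2·R0 → [0,-4,-4,-7]
  R3 -= 0·R0 → [0,-20,-16,-26]
  R2 -= -1·R1 → [0,0,-4,-4]
  R3 -= -5·R1 → [0,0,-16,-11]
  R3 -= 4·R2 → [0,0,0,5]

L=[[1,0,0,0],[-3,1,0,0],[-2,-1,1,0],[0,-5,4,1]] U=[[-3,4,-4,1],[0,4,0,3],[0,0,-4,-4],[0,0,0,5]]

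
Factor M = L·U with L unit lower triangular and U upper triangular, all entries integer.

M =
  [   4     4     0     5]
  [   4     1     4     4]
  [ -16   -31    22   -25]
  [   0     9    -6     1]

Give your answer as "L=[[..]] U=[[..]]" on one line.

  r1 -= 1·r0 → [0,-3,4,-1]
  r2 -= -4·r0 → [0,-15,22,-5]
  r3 -= 0·r0 → [0,9,-6,1]
  r2 -= 5·r1 → [0,0,2,0]
  r3 -= -3·r1 → [0,0,6,-2]
  r3 -= 3·r2 → [0,0,0,-2]

L=[[1,0,0,0],[1,1,0,0],[-4,5,1,0],[0,-3,3,1]] U=[[4,4,0,5],[0,-3,4,-1],[0,0,2,0],[0,0,0,-2]]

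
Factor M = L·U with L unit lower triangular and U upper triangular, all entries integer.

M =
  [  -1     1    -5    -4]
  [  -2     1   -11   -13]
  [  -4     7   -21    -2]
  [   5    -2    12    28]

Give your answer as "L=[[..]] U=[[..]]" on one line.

  row1 -= 2·row0 → [0,-1,-1,-5]
  row2 -= 4·row0 → [0,3,-1,14]
  row3 -= -5·row0 → [0,3,-13,8]
  row2 -= -3·row1 → [0,0,-4,-1]
  row3 -= -3·row1 → [0,0,-16,-7]
  row3 -= 4·row2 → [0,0,0,-3]

L=[[1,0,0,0],[2,1,0,0],[4,-3,1,0],[-5,-3,4,1]] U=[[-1,1,-5,-4],[0,-1,-1,-5],[0,0,-4,-1],[0,0,0,-3]]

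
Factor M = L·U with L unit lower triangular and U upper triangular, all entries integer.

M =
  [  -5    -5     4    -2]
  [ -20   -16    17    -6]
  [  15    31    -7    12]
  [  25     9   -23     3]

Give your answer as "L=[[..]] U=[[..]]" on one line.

  row1 -= 4·row0 → [0,4,1,2]
  row2 -= -3·row0 → [0,16,5,6]
  row3 -= -5·row0 → [0,-16,-3,-7]
  row2 -= 4·row1 → [0,0,1,-2]
  row3 -= -4·row1 → [0,0,1,1]
  row3 -= 1·row2 → [0,0,0,3]

L=[[1,0,0,0],[4,1,0,0],[-3,4,1,0],[-5,-4,1,1]] U=[[-5,-5,4,-2],[0,4,1,2],[0,0,1,-2],[0,0,0,3]]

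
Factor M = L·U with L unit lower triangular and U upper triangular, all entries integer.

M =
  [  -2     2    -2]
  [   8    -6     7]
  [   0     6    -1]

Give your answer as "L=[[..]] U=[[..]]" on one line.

L=[[1,0,0],[-4,1,0],[0,3,1]] U=[[-2,2,-2],[0,2,-1],[0,0,2]]

  r1 -= -4·r0 → [0,2,-1]
  r2 -= 0·r0 → [0,6,-1]
  r2 -= 3·r1 → [0,0,2]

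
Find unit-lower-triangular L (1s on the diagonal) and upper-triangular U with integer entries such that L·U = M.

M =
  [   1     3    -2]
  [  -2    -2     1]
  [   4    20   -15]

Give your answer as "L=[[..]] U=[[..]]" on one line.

  R1 -= -2·R0 → [0,4,-3]
  R2 -= 4·R0 → [0,8,-7]
  R2 -= 2·R1 → [0,0,-1]

L=[[1,0,0],[-2,1,0],[4,2,1]] U=[[1,3,-2],[0,4,-3],[0,0,-1]]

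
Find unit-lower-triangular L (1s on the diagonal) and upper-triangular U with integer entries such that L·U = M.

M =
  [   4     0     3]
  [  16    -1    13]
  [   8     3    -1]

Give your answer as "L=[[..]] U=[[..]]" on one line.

L=[[1,0,0],[4,1,0],[2,-3,1]] U=[[4,0,3],[0,-1,1],[0,0,-4]]

  R1 -= 4·R0 → [0,-1,1]
  R2 -= 2·R0 → [0,3,-7]
  R2 -= -3·R1 → [0,0,-4]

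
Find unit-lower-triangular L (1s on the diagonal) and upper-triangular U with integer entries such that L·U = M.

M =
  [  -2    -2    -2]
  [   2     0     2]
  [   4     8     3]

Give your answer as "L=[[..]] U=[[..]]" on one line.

  row1 -= -1·row0 → [0,-2,0]
  row2 -= -2·row0 → [0,4,-1]
  row2 -= -2·row1 → [0,0,-1]

L=[[1,0,0],[-1,1,0],[-2,-2,1]] U=[[-2,-2,-2],[0,-2,0],[0,0,-1]]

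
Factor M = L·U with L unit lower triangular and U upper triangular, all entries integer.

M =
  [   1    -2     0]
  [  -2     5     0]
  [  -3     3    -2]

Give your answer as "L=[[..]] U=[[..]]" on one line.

  r1 -= -2·r0 → [0,1,0]
  r2 -= -3·r0 → [0,-3,-2]
  r2 -= -3·r1 → [0,0,-2]

L=[[1,0,0],[-2,1,0],[-3,-3,1]] U=[[1,-2,0],[0,1,0],[0,0,-2]]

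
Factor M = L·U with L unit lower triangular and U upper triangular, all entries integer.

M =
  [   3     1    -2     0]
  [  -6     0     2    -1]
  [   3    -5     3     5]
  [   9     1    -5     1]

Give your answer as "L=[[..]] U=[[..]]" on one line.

L=[[1,0,0,0],[-2,1,0,0],[1,-3,1,0],[3,-1,1,1]] U=[[3,1,-2,0],[0,2,-2,-1],[0,0,-1,2],[0,0,0,-2]]

  R1 -= -2·R0 → [0,2,-2,-1]
  R2 -= 1·R0 → [0,-6,5,5]
  R3 -= 3·R0 → [0,-2,1,1]
  R2 -= -3·R1 → [0,0,-1,2]
  R3 -= -1·R1 → [0,0,-1,0]
  R3 -= 1·R2 → [0,0,0,-2]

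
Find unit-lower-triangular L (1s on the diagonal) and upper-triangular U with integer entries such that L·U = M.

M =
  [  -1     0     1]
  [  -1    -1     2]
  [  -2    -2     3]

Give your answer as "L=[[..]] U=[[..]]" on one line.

L=[[1,0,0],[1,1,0],[2,2,1]] U=[[-1,0,1],[0,-1,1],[0,0,-1]]

  R1 -= 1·R0 → [0,-1,1]
  R2 -= 2·R0 → [0,-2,1]
  R2 -= 2·R1 → [0,0,-1]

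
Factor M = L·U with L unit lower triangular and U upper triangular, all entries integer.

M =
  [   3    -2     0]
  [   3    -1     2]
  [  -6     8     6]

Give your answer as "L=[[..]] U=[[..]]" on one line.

L=[[1,0,0],[1,1,0],[-2,4,1]] U=[[3,-2,0],[0,1,2],[0,0,-2]]

  R1 -= 1·R0 → [0,1,2]
  R2 -= -2·R0 → [0,4,6]
  R2 -= 4·R1 → [0,0,-2]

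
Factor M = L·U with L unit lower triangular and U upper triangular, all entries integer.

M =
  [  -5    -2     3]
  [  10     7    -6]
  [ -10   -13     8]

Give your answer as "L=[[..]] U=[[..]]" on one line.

L=[[1,0,0],[-2,1,0],[2,-3,1]] U=[[-5,-2,3],[0,3,0],[0,0,2]]

  r1 -= -2·r0 → [0,3,0]
  r2 -= 2·r0 → [0,-9,2]
  r2 -= -3·r1 → [0,0,2]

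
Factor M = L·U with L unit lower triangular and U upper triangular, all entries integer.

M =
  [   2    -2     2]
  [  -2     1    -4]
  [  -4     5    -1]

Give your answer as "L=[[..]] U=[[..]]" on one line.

L=[[1,0,0],[-1,1,0],[-2,-1,1]] U=[[2,-2,2],[0,-1,-2],[0,0,1]]

  row1 -= -1·row0 → [0,-1,-2]
  row2 -= -2·row0 → [0,1,3]
  row2 -= -1·row1 → [0,0,1]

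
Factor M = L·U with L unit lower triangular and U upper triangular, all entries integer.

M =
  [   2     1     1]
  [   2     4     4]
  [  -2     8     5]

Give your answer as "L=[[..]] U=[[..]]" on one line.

L=[[1,0,0],[1,1,0],[-1,3,1]] U=[[2,1,1],[0,3,3],[0,0,-3]]

  R1 -= 1·R0 → [0,3,3]
  R2 -= -1·R0 → [0,9,6]
  R2 -= 3·R1 → [0,0,-3]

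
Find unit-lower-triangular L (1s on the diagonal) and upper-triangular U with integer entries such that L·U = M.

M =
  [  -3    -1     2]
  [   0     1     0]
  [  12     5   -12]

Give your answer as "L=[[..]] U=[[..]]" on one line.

  R1 -= 0·R0 → [0,1,0]
  R2 -= -4·R0 → [0,1,-4]
  R2 -= 1·R1 → [0,0,-4]

L=[[1,0,0],[0,1,0],[-4,1,1]] U=[[-3,-1,2],[0,1,0],[0,0,-4]]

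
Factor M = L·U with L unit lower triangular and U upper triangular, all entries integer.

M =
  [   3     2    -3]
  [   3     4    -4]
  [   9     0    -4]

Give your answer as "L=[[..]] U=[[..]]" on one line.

  r1 -= 1·r0 → [0,2,-1]
  r2 -= 3·r0 → [0,-6,5]
  r2 -= -3·r1 → [0,0,2]

L=[[1,0,0],[1,1,0],[3,-3,1]] U=[[3,2,-3],[0,2,-1],[0,0,2]]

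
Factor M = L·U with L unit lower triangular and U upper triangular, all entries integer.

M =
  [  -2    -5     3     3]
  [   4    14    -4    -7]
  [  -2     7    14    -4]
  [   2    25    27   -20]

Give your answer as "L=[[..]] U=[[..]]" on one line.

  r1 -= -2·r0 → [0,4,2,-1]
  r2 -= 1·r0 → [0,12,11,-7]
  r3 -= -1·r0 → [0,20,30,-17]
  r2 -= 3·r1 → [0,0,5,-4]
  r3 -= 5·r1 → [0,0,20,-12]
  r3 -= 4·r2 → [0,0,0,4]

L=[[1,0,0,0],[-2,1,0,0],[1,3,1,0],[-1,5,4,1]] U=[[-2,-5,3,3],[0,4,2,-1],[0,0,5,-4],[0,0,0,4]]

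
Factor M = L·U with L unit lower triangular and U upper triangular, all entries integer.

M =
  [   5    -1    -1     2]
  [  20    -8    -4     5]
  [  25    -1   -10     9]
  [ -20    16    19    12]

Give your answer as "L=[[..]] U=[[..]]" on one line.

  R1 -= 4·R0 → [0,-4,0,-3]
  R2 -= 5·R0 → [0,4,-5,-1]
  R3 -= -4·R0 → [0,12,15,20]
  R2 -= -1·R1 → [0,0,-5,-4]
  R3 -= -3·R1 → [0,0,15,11]
  R3 -= -3·R2 → [0,0,0,-1]

L=[[1,0,0,0],[4,1,0,0],[5,-1,1,0],[-4,-3,-3,1]] U=[[5,-1,-1,2],[0,-4,0,-3],[0,0,-5,-4],[0,0,0,-1]]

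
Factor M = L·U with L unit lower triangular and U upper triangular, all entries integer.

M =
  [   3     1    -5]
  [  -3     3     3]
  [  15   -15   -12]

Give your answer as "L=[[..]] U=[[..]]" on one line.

  row1 -= -1·row0 → [0,4,-2]
  row2 -= 5·row0 → [0,-20,13]
  row2 -= -5·row1 → [0,0,3]

L=[[1,0,0],[-1,1,0],[5,-5,1]] U=[[3,1,-5],[0,4,-2],[0,0,3]]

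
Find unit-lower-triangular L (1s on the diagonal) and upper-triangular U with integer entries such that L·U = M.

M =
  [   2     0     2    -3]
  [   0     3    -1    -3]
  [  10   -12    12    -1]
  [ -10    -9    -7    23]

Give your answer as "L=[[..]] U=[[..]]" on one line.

L=[[1,0,0,0],[0,1,0,0],[5,-4,1,0],[-5,-3,0,1]] U=[[2,0,2,-3],[0,3,-1,-3],[0,0,-2,2],[0,0,0,-1]]

  r1 -= 0·r0 → [0,3,-1,-3]
  r2 -= 5·r0 → [0,-12,2,14]
  r3 -= -5·r0 → [0,-9,3,8]
  r2 -= -4·r1 → [0,0,-2,2]
  r3 -= -3·r1 → [0,0,0,-1]
  r3 -= 0·r2 → [0,0,0,-1]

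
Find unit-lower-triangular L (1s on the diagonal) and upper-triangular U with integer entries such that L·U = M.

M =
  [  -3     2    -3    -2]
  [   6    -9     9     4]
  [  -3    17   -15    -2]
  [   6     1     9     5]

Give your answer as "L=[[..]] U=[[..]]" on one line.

L=[[1,0,0,0],[-2,1,0,0],[1,-3,1,0],[-2,-1,-2,1]] U=[[-3,2,-3,-2],[0,-5,3,0],[0,0,-3,0],[0,0,0,1]]

  r1 -= -2·r0 → [0,-5,3,0]
  r2 -= 1·r0 → [0,15,-12,0]
  r3 -= -2·r0 → [0,5,3,1]
  r2 -= -3·r1 → [0,0,-3,0]
  r3 -= -1·r1 → [0,0,6,1]
  r3 -= -2·r2 → [0,0,0,1]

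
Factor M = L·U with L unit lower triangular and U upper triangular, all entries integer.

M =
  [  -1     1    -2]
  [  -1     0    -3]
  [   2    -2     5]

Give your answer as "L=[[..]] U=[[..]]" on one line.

L=[[1,0,0],[1,1,0],[-2,0,1]] U=[[-1,1,-2],[0,-1,-1],[0,0,1]]

  row1 -= 1·row0 → [0,-1,-1]
  row2 -= -2·row0 → [0,0,1]
  row2 -= 0·row1 → [0,0,1]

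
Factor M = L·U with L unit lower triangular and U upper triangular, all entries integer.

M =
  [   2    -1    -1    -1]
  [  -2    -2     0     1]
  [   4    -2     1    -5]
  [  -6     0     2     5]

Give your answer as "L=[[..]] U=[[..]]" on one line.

L=[[1,0,0,0],[-1,1,0,0],[2,0,1,0],[-3,1,0,1]] U=[[2,-1,-1,-1],[0,-3,-1,0],[0,0,3,-3],[0,0,0,2]]

  R1 -= -1·R0 → [0,-3,-1,0]
  R2 -= 2·R0 → [0,0,3,-3]
  R3 -= -3·R0 → [0,-3,-1,2]
  R2 -= 0·R1 → [0,0,3,-3]
  R3 -= 1·R1 → [0,0,0,2]
  R3 -= 0·R2 → [0,0,0,2]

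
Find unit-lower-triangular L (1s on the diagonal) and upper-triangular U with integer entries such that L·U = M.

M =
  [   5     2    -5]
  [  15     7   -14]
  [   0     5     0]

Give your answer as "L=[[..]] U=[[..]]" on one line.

  r1 -= 3·r0 → [0,1,1]
  r2 -= 0·r0 → [0,5,0]
  r2 -= 5·r1 → [0,0,-5]

L=[[1,0,0],[3,1,0],[0,5,1]] U=[[5,2,-5],[0,1,1],[0,0,-5]]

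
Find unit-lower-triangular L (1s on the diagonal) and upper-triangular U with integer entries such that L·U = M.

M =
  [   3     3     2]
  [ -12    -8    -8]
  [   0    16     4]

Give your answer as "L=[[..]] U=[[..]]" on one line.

  r1 -= -4·r0 → [0,4,0]
  r2 -= 0·r0 → [0,16,4]
  r2 -= 4·r1 → [0,0,4]

L=[[1,0,0],[-4,1,0],[0,4,1]] U=[[3,3,2],[0,4,0],[0,0,4]]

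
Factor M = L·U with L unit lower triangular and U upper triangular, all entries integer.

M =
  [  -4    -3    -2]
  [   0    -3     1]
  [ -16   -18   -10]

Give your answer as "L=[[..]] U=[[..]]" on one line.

L=[[1,0,0],[0,1,0],[4,2,1]] U=[[-4,-3,-2],[0,-3,1],[0,0,-4]]

  row1 -= 0·row0 → [0,-3,1]
  row2 -= 4·row0 → [0,-6,-2]
  row2 -= 2·row1 → [0,0,-4]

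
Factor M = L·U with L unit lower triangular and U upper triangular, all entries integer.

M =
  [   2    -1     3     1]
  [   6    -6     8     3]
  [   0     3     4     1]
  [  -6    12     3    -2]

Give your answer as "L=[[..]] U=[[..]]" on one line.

L=[[1,0,0,0],[3,1,0,0],[0,-1,1,0],[-3,-3,3,1]] U=[[2,-1,3,1],[0,-3,-1,0],[0,0,3,1],[0,0,0,-2]]

  R1 -= 3·R0 → [0,-3,-1,0]
  R2 -= 0·R0 → [0,3,4,1]
  R3 -= -3·R0 → [0,9,12,1]
  R2 -= -1·R1 → [0,0,3,1]
  R3 -= -3·R1 → [0,0,9,1]
  R3 -= 3·R2 → [0,0,0,-2]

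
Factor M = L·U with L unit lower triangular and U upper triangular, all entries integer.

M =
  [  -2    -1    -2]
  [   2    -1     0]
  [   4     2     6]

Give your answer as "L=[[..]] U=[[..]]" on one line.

  r1 -= -1·r0 → [0,-2,-2]
  r2 -= -2·r0 → [0,0,2]
  r2 -= 0·r1 → [0,0,2]

L=[[1,0,0],[-1,1,0],[-2,0,1]] U=[[-2,-1,-2],[0,-2,-2],[0,0,2]]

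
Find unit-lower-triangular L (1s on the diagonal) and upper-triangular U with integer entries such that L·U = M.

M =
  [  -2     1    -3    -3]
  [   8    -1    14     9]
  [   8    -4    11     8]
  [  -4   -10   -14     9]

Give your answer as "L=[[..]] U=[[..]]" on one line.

  row1 -= -4·row0 → [0,3,2,-3]
  row2 -= -4·row0 → [0,0,-1,-4]
  row3 -= 2·row0 → [0,-12,-8,15]
  row2 -= 0·row1 → [0,0,-1,-4]
  row3 -= -4·row1 → [0,0,0,3]
  row3 -= 0·row2 → [0,0,0,3]

L=[[1,0,0,0],[-4,1,0,0],[-4,0,1,0],[2,-4,0,1]] U=[[-2,1,-3,-3],[0,3,2,-3],[0,0,-1,-4],[0,0,0,3]]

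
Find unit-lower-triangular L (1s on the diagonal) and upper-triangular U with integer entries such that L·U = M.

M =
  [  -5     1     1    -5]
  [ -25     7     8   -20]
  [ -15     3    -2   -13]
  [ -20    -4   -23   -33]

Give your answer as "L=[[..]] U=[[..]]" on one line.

  R1 -= 5·R0 → [0,2,3,5]
  R2 -= 3·R0 → [0,0,-5,2]
  R3 -= 4·R0 → [0,-8,-27,-13]
  R2 -= 0·R1 → [0,0,-5,2]
  R3 -= -4·R1 → [0,0,-15,7]
  R3 -= 3·R2 → [0,0,0,1]

L=[[1,0,0,0],[5,1,0,0],[3,0,1,0],[4,-4,3,1]] U=[[-5,1,1,-5],[0,2,3,5],[0,0,-5,2],[0,0,0,1]]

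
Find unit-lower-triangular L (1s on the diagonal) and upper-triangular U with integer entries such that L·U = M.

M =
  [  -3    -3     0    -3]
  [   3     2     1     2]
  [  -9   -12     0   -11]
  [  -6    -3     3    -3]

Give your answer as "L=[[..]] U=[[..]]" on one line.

  row1 -= -1·row0 → [0,-1,1,-1]
  row2 -= 3·row0 → [0,-3,0,-2]
  row3 -= 2·row0 → [0,3,3,3]
  row2 -= 3·row1 → [0,0,-3,1]
  row3 -= -3·row1 → [0,0,6,0]
  row3 -= -2·row2 → [0,0,0,2]

L=[[1,0,0,0],[-1,1,0,0],[3,3,1,0],[2,-3,-2,1]] U=[[-3,-3,0,-3],[0,-1,1,-1],[0,0,-3,1],[0,0,0,2]]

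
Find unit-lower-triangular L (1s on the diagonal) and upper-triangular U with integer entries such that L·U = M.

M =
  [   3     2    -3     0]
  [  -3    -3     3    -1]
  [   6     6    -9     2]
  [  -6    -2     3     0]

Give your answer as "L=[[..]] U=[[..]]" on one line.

  R1 -= -1·R0 → [0,-1,0,-1]
  R2 -= 2·R0 → [0,2,-3,2]
  R3 -= -2·R0 → [0,2,-3,0]
  R2 -= -2·R1 → [0,0,-3,0]
  R3 -= -2·R1 → [0,0,-3,-2]
  R3 -= 1·R2 → [0,0,0,-2]

L=[[1,0,0,0],[-1,1,0,0],[2,-2,1,0],[-2,-2,1,1]] U=[[3,2,-3,0],[0,-1,0,-1],[0,0,-3,0],[0,0,0,-2]]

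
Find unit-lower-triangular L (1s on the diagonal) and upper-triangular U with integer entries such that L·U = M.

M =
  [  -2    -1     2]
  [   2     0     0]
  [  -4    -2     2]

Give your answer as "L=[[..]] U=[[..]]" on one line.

  r1 -= -1·r0 → [0,-1,2]
  r2 -= 2·r0 → [0,0,-2]
  r2 -= 0·r1 → [0,0,-2]

L=[[1,0,0],[-1,1,0],[2,0,1]] U=[[-2,-1,2],[0,-1,2],[0,0,-2]]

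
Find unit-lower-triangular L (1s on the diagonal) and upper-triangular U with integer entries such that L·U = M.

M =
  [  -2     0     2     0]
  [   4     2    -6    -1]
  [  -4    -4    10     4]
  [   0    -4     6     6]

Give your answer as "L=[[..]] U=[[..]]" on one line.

L=[[1,0,0,0],[-2,1,0,0],[2,-2,1,0],[0,-2,1,1]] U=[[-2,0,2,0],[0,2,-2,-1],[0,0,2,2],[0,0,0,2]]

  R1 -= -2·R0 → [0,2,-2,-1]
  R2 -= 2·R0 → [0,-4,6,4]
  R3 -= 0·R0 → [0,-4,6,6]
  R2 -= -2·R1 → [0,0,2,2]
  R3 -= -2·R1 → [0,0,2,4]
  R3 -= 1·R2 → [0,0,0,2]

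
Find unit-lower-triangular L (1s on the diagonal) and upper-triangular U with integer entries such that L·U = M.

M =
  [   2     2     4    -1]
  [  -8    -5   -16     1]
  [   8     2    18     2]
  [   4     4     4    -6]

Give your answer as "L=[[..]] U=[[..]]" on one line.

L=[[1,0,0,0],[-4,1,0,0],[4,-2,1,0],[2,0,-2,1]] U=[[2,2,4,-1],[0,3,0,-3],[0,0,2,0],[0,0,0,-4]]

  R1 -= -4·R0 → [0,3,0,-3]
  R2 -= 4·R0 → [0,-6,2,6]
  R3 -= 2·R0 → [0,0,-4,-4]
  R2 -= -2·R1 → [0,0,2,0]
  R3 -= 0·R1 → [0,0,-4,-4]
  R3 -= -2·R2 → [0,0,0,-4]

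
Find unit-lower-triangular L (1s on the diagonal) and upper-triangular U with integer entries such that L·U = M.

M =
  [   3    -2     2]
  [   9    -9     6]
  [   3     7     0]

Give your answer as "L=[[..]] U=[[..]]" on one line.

L=[[1,0,0],[3,1,0],[1,-3,1]] U=[[3,-2,2],[0,-3,0],[0,0,-2]]

  R1 -= 3·R0 → [0,-3,0]
  R2 -= 1·R0 → [0,9,-2]
  R2 -= -3·R1 → [0,0,-2]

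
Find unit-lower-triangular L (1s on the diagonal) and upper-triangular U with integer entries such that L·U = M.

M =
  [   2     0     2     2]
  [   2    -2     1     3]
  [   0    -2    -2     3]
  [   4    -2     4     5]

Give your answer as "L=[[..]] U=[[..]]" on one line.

L=[[1,0,0,0],[1,1,0,0],[0,1,1,0],[2,1,-1,1]] U=[[2,0,2,2],[0,-2,-1,1],[0,0,-1,2],[0,0,0,2]]

  r1 -= 1·r0 → [0,-2,-1,1]
  r2 -= 0·r0 → [0,-2,-2,3]
  r3 -= 2·r0 → [0,-2,0,1]
  r2 -= 1·r1 → [0,0,-1,2]
  r3 -= 1·r1 → [0,0,1,0]
  r3 -= -1·r2 → [0,0,0,2]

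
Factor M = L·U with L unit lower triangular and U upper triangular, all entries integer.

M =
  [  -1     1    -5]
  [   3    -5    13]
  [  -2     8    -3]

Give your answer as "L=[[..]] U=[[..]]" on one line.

L=[[1,0,0],[-3,1,0],[2,-3,1]] U=[[-1,1,-5],[0,-2,-2],[0,0,1]]

  r1 -= -3·r0 → [0,-2,-2]
  r2 -= 2·r0 → [0,6,7]
  r2 -= -3·r1 → [0,0,1]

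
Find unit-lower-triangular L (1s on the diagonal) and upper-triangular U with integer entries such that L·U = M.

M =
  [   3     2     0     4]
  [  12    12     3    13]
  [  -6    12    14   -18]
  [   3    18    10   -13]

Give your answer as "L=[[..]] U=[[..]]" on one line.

L=[[1,0,0,0],[4,1,0,0],[-2,4,1,0],[1,4,-1,1]] U=[[3,2,0,4],[0,4,3,-3],[0,0,2,2],[0,0,0,-3]]

  r1 -= 4·r0 → [0,4,3,-3]
  r2 -= -2·r0 → [0,16,14,-10]
  r3 -= 1·r0 → [0,16,10,-17]
  r2 -= 4·r1 → [0,0,2,2]
  r3 -= 4·r1 → [0,0,-2,-5]
  r3 -= -1·r2 → [0,0,0,-3]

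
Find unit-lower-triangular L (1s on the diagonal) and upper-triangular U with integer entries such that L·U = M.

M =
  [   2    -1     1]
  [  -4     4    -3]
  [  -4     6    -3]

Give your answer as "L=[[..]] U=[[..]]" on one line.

L=[[1,0,0],[-2,1,0],[-2,2,1]] U=[[2,-1,1],[0,2,-1],[0,0,1]]

  row1 -= -2·row0 → [0,2,-1]
  row2 -= -2·row0 → [0,4,-1]
  row2 -= 2·row1 → [0,0,1]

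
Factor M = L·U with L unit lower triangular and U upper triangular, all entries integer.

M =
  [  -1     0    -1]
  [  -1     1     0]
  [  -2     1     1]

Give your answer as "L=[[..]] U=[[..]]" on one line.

  R1 -= 1·R0 → [0,1,1]
  R2 -= 2·R0 → [0,1,3]
  R2 -= 1·R1 → [0,0,2]

L=[[1,0,0],[1,1,0],[2,1,1]] U=[[-1,0,-1],[0,1,1],[0,0,2]]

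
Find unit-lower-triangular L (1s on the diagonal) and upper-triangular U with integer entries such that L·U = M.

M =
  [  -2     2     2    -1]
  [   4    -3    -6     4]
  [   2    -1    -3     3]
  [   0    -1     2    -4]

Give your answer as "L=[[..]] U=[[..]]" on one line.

  row1 -= -2·row0 → [0,1,-2,2]
  row2 -= -1·row0 → [0,1,-1,2]
  row3 -= 0·row0 → [0,-1,2,-4]
  row2 -= 1·row1 → [0,0,1,0]
  row3 -= -1·row1 → [0,0,0,-2]
  row3 -= 0·row2 → [0,0,0,-2]

L=[[1,0,0,0],[-2,1,0,0],[-1,1,1,0],[0,-1,0,1]] U=[[-2,2,2,-1],[0,1,-2,2],[0,0,1,0],[0,0,0,-2]]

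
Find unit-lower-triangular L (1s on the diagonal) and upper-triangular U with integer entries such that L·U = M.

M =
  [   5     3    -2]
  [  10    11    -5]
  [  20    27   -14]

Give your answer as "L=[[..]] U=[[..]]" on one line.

L=[[1,0,0],[2,1,0],[4,3,1]] U=[[5,3,-2],[0,5,-1],[0,0,-3]]

  r1 -= 2·r0 → [0,5,-1]
  r2 -= 4·r0 → [0,15,-6]
  r2 -= 3·r1 → [0,0,-3]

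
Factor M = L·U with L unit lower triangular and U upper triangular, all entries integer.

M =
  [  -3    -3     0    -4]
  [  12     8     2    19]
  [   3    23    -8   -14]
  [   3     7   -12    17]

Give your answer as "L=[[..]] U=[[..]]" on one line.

  row1 -= -4·row0 → [0,-4,2,3]
  row2 -= -1·row0 → [0,20,-8,-18]
  row3 -= -1·row0 → [0,4,-12,13]
  row2 -= -5·row1 → [0,0,2,-3]
  row3 -= -1·row1 → [0,0,-10,16]
  row3 -= -5·row2 → [0,0,0,1]

L=[[1,0,0,0],[-4,1,0,0],[-1,-5,1,0],[-1,-1,-5,1]] U=[[-3,-3,0,-4],[0,-4,2,3],[0,0,2,-3],[0,0,0,1]]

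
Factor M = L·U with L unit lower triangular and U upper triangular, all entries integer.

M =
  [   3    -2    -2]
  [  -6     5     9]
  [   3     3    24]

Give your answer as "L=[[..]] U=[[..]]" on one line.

L=[[1,0,0],[-2,1,0],[1,5,1]] U=[[3,-2,-2],[0,1,5],[0,0,1]]

  R1 -= -2·R0 → [0,1,5]
  R2 -= 1·R0 → [0,5,26]
  R2 -= 5·R1 → [0,0,1]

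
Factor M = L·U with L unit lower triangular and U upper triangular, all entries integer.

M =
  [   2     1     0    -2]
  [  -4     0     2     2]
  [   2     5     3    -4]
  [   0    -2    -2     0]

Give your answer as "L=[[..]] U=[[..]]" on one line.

  R1 -= -2·R0 → [0,2,2,-2]
  R2 -= 1·R0 → [0,4,3,-2]
  R3 -= 0·R0 → [0,-2,-2,0]
  R2 -= 2·R1 → [0,0,-1,2]
  R3 -= -1·R1 → [0,0,0,-2]
  R3 -= 0·R2 → [0,0,0,-2]

L=[[1,0,0,0],[-2,1,0,0],[1,2,1,0],[0,-1,0,1]] U=[[2,1,0,-2],[0,2,2,-2],[0,0,-1,2],[0,0,0,-2]]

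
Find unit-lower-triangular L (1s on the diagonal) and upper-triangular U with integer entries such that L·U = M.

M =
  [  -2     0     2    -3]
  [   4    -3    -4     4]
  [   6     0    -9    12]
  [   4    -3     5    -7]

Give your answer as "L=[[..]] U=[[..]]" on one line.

  r1 -= -2·r0 → [0,-3,0,-2]
  r2 -= -3·r0 → [0,0,-3,3]
  r3 -= -2·r0 → [0,-3,9,-13]
  r2 -= 0·r1 → [0,0,-3,3]
  r3 -= 1·r1 → [0,0,9,-11]
  r3 -= -3·r2 → [0,0,0,-2]

L=[[1,0,0,0],[-2,1,0,0],[-3,0,1,0],[-2,1,-3,1]] U=[[-2,0,2,-3],[0,-3,0,-2],[0,0,-3,3],[0,0,0,-2]]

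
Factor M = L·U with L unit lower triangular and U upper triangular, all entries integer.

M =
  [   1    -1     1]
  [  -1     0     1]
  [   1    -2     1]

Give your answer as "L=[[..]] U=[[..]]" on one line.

  row1 -= -1·row0 → [0,-1,2]
  row2 -= 1·row0 → [0,-1,0]
  row2 -= 1·row1 → [0,0,-2]

L=[[1,0,0],[-1,1,0],[1,1,1]] U=[[1,-1,1],[0,-1,2],[0,0,-2]]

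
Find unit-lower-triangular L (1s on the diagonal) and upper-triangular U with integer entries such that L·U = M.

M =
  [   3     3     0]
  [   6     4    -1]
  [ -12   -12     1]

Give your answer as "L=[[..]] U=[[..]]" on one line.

L=[[1,0,0],[2,1,0],[-4,0,1]] U=[[3,3,0],[0,-2,-1],[0,0,1]]

  row1 -= 2·row0 → [0,-2,-1]
  row2 -= -4·row0 → [0,0,1]
  row2 -= 0·row1 → [0,0,1]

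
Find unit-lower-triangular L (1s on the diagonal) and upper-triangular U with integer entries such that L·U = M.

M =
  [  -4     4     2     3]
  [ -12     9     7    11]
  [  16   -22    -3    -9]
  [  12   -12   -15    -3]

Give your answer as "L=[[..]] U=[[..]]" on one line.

L=[[1,0,0,0],[3,1,0,0],[-4,2,1,0],[-3,0,-3,1]] U=[[-4,4,2,3],[0,-3,1,2],[0,0,3,-1],[0,0,0,3]]

  r1 -= 3·r0 → [0,-3,1,2]
  r2 -= -4·r0 → [0,-6,5,3]
  r3 -= -3·r0 → [0,0,-9,6]
  r2 -= 2·r1 → [0,0,3,-1]
  r3 -= 0·r1 → [0,0,-9,6]
  r3 -= -3·r2 → [0,0,0,3]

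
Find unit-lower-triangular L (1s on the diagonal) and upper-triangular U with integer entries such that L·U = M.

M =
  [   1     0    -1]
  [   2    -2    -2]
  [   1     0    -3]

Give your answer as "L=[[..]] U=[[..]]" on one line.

  row1 -= 2·row0 → [0,-2,0]
  row2 -= 1·row0 → [0,0,-2]
  row2 -= 0·row1 → [0,0,-2]

L=[[1,0,0],[2,1,0],[1,0,1]] U=[[1,0,-1],[0,-2,0],[0,0,-2]]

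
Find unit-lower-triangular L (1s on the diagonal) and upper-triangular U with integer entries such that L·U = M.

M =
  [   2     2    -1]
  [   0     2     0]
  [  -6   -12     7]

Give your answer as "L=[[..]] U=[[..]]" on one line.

  row1 -= 0·row0 → [0,2,0]
  row2 -= -3·row0 → [0,-6,4]
  row2 -= -3·row1 → [0,0,4]

L=[[1,0,0],[0,1,0],[-3,-3,1]] U=[[2,2,-1],[0,2,0],[0,0,4]]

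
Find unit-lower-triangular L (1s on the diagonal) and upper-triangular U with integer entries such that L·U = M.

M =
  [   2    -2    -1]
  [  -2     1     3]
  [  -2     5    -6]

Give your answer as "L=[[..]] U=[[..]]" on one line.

L=[[1,0,0],[-1,1,0],[-1,-3,1]] U=[[2,-2,-1],[0,-1,2],[0,0,-1]]

  row1 -= -1·row0 → [0,-1,2]
  row2 -= -1·row0 → [0,3,-7]
  row2 -= -3·row1 → [0,0,-1]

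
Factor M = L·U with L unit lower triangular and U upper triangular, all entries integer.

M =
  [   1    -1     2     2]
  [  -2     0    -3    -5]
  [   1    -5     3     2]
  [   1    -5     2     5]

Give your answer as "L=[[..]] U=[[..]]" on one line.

  r1 -= -2·r0 → [0,-2,1,-1]
  r2 -= 1·r0 → [0,-4,1,0]
  r3 -= 1·r0 → [0,-4,0,3]
  r2 -= 2·r1 → [0,0,-1,2]
  r3 -= 2·r1 → [0,0,-2,5]
  r3 -= 2·r2 → [0,0,0,1]

L=[[1,0,0,0],[-2,1,0,0],[1,2,1,0],[1,2,2,1]] U=[[1,-1,2,2],[0,-2,1,-1],[0,0,-1,2],[0,0,0,1]]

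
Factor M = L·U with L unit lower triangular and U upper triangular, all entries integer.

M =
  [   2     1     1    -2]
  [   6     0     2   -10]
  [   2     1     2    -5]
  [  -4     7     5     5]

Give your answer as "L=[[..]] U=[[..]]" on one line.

  R1 -= 3·R0 → [0,-3,-1,-4]
  R2 -= 1·R0 → [0,0,1,-3]
  R3 -= -2·R0 → [0,9,7,1]
  R2 -= 0·R1 → [0,0,1,-3]
  R3 -= -3·R1 → [0,0,4,-11]
  R3 -= 4·R2 → [0,0,0,1]

L=[[1,0,0,0],[3,1,0,0],[1,0,1,0],[-2,-3,4,1]] U=[[2,1,1,-2],[0,-3,-1,-4],[0,0,1,-3],[0,0,0,1]]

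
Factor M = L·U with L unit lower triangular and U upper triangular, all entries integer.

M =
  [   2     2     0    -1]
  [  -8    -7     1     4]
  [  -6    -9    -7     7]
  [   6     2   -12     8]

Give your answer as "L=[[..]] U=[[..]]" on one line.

L=[[1,0,0,0],[-4,1,0,0],[-3,-3,1,0],[3,-4,2,1]] U=[[2,2,0,-1],[0,1,1,0],[0,0,-4,4],[0,0,0,3]]

  R1 -= -4·R0 → [0,1,1,0]
  R2 -= -3·R0 → [0,-3,-7,4]
  R3 -= 3·R0 → [0,-4,-12,11]
  R2 -= -3·R1 → [0,0,-4,4]
  R3 -= -4·R1 → [0,0,-8,11]
  R3 -= 2·R2 → [0,0,0,3]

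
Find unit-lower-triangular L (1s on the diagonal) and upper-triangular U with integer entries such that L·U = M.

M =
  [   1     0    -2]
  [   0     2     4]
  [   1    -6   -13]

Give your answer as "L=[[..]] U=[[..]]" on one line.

L=[[1,0,0],[0,1,0],[1,-3,1]] U=[[1,0,-2],[0,2,4],[0,0,1]]

  row1 -= 0·row0 → [0,2,4]
  row2 -= 1·row0 → [0,-6,-11]
  row2 -= -3·row1 → [0,0,1]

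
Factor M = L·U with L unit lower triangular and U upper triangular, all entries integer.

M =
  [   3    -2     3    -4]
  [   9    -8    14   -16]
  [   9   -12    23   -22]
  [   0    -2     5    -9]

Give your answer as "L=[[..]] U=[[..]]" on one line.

  r1 -= 3·r0 → [0,-2,5,-4]
  r2 -= 3·r0 → [0,-6,14,-10]
  r3 -= 0·r0 → [0,-2,5,-9]
  r2 -= 3·r1 → [0,0,-1,2]
  r3 -= 1·r1 → [0,0,0,-5]
  r3 -= 0·r2 → [0,0,0,-5]

L=[[1,0,0,0],[3,1,0,0],[3,3,1,0],[0,1,0,1]] U=[[3,-2,3,-4],[0,-2,5,-4],[0,0,-1,2],[0,0,0,-5]]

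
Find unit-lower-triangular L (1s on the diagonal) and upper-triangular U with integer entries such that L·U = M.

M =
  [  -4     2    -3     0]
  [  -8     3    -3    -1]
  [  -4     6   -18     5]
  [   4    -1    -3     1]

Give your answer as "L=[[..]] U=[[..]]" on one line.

L=[[1,0,0,0],[2,1,0,0],[1,-4,1,0],[-1,-1,1,1]] U=[[-4,2,-3,0],[0,-1,3,-1],[0,0,-3,1],[0,0,0,-1]]

  r1 -= 2·r0 → [0,-1,3,-1]
  r2 -= 1·r0 → [0,4,-15,5]
  r3 -= -1·r0 → [0,1,-6,1]
  r2 -= -4·r1 → [0,0,-3,1]
  r3 -= -1·r1 → [0,0,-3,0]
  r3 -= 1·r2 → [0,0,0,-1]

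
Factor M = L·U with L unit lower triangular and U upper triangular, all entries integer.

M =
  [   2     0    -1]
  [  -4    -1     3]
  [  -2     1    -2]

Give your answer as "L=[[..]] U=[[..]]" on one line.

L=[[1,0,0],[-2,1,0],[-1,-1,1]] U=[[2,0,-1],[0,-1,1],[0,0,-2]]

  r1 -= -2·r0 → [0,-1,1]
  r2 -= -1·r0 → [0,1,-3]
  r2 -= -1·r1 → [0,0,-2]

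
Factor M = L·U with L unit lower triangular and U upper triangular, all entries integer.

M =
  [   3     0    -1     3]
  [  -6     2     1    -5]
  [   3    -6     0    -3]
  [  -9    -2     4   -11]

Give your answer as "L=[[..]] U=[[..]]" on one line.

  row1 -= -2·row0 → [0,2,-1,1]
  row2 -= 1·row0 → [0,-6,1,-6]
  row3 -= -3·row0 → [0,-2,1,-2]
  row2 -= -3·row1 → [0,0,-2,-3]
  row3 -= -1·row1 → [0,0,0,-1]
  row3 -= 0·row2 → [0,0,0,-1]

L=[[1,0,0,0],[-2,1,0,0],[1,-3,1,0],[-3,-1,0,1]] U=[[3,0,-1,3],[0,2,-1,1],[0,0,-2,-3],[0,0,0,-1]]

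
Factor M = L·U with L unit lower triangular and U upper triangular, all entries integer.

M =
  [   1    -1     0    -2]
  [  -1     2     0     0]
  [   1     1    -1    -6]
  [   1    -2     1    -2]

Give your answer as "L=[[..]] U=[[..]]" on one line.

  R1 -= -1·R0 → [0,1,0,-2]
  R2 -= 1·R0 → [0,2,-1,-4]
  R3 -= 1·R0 → [0,-1,1,0]
  R2 -= 2·R1 → [0,0,-1,0]
  R3 -= -1·R1 → [0,0,1,-2]
  R3 -= -1·R2 → [0,0,0,-2]

L=[[1,0,0,0],[-1,1,0,0],[1,2,1,0],[1,-1,-1,1]] U=[[1,-1,0,-2],[0,1,0,-2],[0,0,-1,0],[0,0,0,-2]]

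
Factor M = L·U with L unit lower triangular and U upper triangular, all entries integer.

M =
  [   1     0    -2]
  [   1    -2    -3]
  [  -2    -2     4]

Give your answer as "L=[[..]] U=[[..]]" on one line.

  row1 -= 1·row0 → [0,-2,-1]
  row2 -= -2·row0 → [0,-2,0]
  row2 -= 1·row1 → [0,0,1]

L=[[1,0,0],[1,1,0],[-2,1,1]] U=[[1,0,-2],[0,-2,-1],[0,0,1]]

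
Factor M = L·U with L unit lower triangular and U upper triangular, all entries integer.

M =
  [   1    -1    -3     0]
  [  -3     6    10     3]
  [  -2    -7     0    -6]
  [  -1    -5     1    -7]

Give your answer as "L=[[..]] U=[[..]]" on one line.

  r1 -= -3·r0 → [0,3,1,3]
  r2 -= -2·r0 → [0,-9,-6,-6]
  r3 -= -1·r0 → [0,-6,-2,-7]
  r2 -= -3·r1 → [0,0,-3,3]
  r3 -= -2·r1 → [0,0,0,-1]
  r3 -= 0·r2 → [0,0,0,-1]

L=[[1,0,0,0],[-3,1,0,0],[-2,-3,1,0],[-1,-2,0,1]] U=[[1,-1,-3,0],[0,3,1,3],[0,0,-3,3],[0,0,0,-1]]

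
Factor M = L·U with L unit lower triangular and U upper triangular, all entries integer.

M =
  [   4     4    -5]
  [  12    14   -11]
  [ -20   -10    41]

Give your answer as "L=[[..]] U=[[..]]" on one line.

  r1 -= 3·r0 → [0,2,4]
  r2 -= -5·r0 → [0,10,16]
  r2 -= 5·r1 → [0,0,-4]

L=[[1,0,0],[3,1,0],[-5,5,1]] U=[[4,4,-5],[0,2,4],[0,0,-4]]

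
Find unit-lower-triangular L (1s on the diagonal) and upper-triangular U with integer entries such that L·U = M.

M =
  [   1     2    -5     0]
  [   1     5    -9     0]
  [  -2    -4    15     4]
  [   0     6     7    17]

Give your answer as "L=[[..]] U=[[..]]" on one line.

  r1 -= 1·r0 → [0,3,-4,0]
  r2 -= -2·r0 → [0,0,5,4]
  r3 -= 0·r0 → [0,6,7,17]
  r2 -= 0·r1 → [0,0,5,4]
  r3 -= 2·r1 → [0,0,15,17]
  r3 -= 3·r2 → [0,0,0,5]

L=[[1,0,0,0],[1,1,0,0],[-2,0,1,0],[0,2,3,1]] U=[[1,2,-5,0],[0,3,-4,0],[0,0,5,4],[0,0,0,5]]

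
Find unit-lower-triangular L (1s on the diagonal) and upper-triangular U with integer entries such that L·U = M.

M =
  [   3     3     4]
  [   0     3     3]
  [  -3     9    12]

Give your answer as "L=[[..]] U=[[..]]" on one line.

  row1 -= 0·row0 → [0,3,3]
  row2 -= -1·row0 → [0,12,16]
  row2 -= 4·row1 → [0,0,4]

L=[[1,0,0],[0,1,0],[-1,4,1]] U=[[3,3,4],[0,3,3],[0,0,4]]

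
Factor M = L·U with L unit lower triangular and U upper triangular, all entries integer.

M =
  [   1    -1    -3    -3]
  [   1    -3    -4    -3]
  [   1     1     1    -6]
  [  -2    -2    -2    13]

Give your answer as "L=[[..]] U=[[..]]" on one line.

L=[[1,0,0,0],[1,1,0,0],[1,-1,1,0],[-2,2,-2,1]] U=[[1,-1,-3,-3],[0,-2,-1,0],[0,0,3,-3],[0,0,0,1]]

  r1 -= 1·r0 → [0,-2,-1,0]
  r2 -= 1·r0 → [0,2,4,-3]
  r3 -= -2·r0 → [0,-4,-8,7]
  r2 -= -1·r1 → [0,0,3,-3]
  r3 -= 2·r1 → [0,0,-6,7]
  r3 -= -2·r2 → [0,0,0,1]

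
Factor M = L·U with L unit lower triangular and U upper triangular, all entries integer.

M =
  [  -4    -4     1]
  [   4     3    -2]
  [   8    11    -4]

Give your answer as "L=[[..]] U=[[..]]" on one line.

  r1 -= -1·r0 → [0,-1,-1]
  r2 -= -2·r0 → [0,3,-2]
  r2 -= -3·r1 → [0,0,-5]

L=[[1,0,0],[-1,1,0],[-2,-3,1]] U=[[-4,-4,1],[0,-1,-1],[0,0,-5]]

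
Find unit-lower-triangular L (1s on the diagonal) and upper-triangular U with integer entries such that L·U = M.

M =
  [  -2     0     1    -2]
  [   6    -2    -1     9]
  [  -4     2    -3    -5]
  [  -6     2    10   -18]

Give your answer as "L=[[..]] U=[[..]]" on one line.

  row1 -= -3·row0 → [0,-2,2,3]
  row2 -= 2·row0 → [0,2,-5,-1]
  row3 -= 3·row0 → [0,2,7,-12]
  row2 -= -1·row1 → [0,0,-3,2]
  row3 -= -1·row1 → [0,0,9,-9]
  row3 -= -3·row2 → [0,0,0,-3]

L=[[1,0,0,0],[-3,1,0,0],[2,-1,1,0],[3,-1,-3,1]] U=[[-2,0,1,-2],[0,-2,2,3],[0,0,-3,2],[0,0,0,-3]]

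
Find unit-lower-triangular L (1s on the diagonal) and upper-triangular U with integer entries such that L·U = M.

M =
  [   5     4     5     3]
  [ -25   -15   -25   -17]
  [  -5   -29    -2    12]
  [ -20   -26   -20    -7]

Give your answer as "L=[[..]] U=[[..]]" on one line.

L=[[1,0,0,0],[-5,1,0,0],[-1,-5,1,0],[-4,-2,0,1]] U=[[5,4,5,3],[0,5,0,-2],[0,0,3,5],[0,0,0,1]]

  row1 -= -5·row0 → [0,5,0,-2]
  row2 -= -1·row0 → [0,-25,3,15]
  row3 -= -4·row0 → [0,-10,0,5]
  row2 -= -5·row1 → [0,0,3,5]
  row3 -= -2·row1 → [0,0,0,1]
  row3 -= 0·row2 → [0,0,0,1]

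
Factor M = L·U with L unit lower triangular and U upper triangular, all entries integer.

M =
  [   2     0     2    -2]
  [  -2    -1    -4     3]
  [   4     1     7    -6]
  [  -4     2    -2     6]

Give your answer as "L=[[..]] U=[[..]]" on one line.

L=[[1,0,0,0],[-1,1,0,0],[2,-1,1,0],[-2,-2,-2,1]] U=[[2,0,2,-2],[0,-1,-2,1],[0,0,1,-1],[0,0,0,2]]

  R1 -= -1·R0 → [0,-1,-2,1]
  R2 -= 2·R0 → [0,1,3,-2]
  R3 -= -2·R0 → [0,2,2,2]
  R2 -= -1·R1 → [0,0,1,-1]
  R3 -= -2·R1 → [0,0,-2,4]
  R3 -= -2·R2 → [0,0,0,2]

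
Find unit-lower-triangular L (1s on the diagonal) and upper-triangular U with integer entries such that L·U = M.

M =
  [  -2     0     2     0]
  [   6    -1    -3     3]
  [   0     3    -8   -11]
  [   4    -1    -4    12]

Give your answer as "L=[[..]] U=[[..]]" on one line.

L=[[1,0,0,0],[-3,1,0,0],[0,-3,1,0],[-2,1,-3,1]] U=[[-2,0,2,0],[0,-1,3,3],[0,0,1,-2],[0,0,0,3]]

  row1 -= -3·row0 → [0,-1,3,3]
  row2 -= 0·row0 → [0,3,-8,-11]
  row3 -= -2·row0 → [0,-1,0,12]
  row2 -= -3·row1 → [0,0,1,-2]
  row3 -= 1·row1 → [0,0,-3,9]
  row3 -= -3·row2 → [0,0,0,3]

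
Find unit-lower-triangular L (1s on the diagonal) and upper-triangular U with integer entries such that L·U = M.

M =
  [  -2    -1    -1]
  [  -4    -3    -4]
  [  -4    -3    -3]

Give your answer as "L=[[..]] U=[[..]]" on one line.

L=[[1,0,0],[2,1,0],[2,1,1]] U=[[-2,-1,-1],[0,-1,-2],[0,0,1]]

  R1 -= 2·R0 → [0,-1,-2]
  R2 -= 2·R0 → [0,-1,-1]
  R2 -= 1·R1 → [0,0,1]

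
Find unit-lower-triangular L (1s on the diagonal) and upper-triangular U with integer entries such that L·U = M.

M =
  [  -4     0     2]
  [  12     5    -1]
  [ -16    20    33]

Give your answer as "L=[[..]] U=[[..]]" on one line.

  R1 -= -3·R0 → [0,5,5]
  R2 -= 4·R0 → [0,20,25]
  R2 -= 4·R1 → [0,0,5]

L=[[1,0,0],[-3,1,0],[4,4,1]] U=[[-4,0,2],[0,5,5],[0,0,5]]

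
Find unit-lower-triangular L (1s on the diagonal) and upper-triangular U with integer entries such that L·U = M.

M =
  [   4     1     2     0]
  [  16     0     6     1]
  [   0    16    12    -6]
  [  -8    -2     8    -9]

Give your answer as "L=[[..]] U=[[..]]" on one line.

  R1 -= 4·R0 → [0,-4,-2,1]
  R2 -= 0·R0 → [0,16,12,-6]
  R3 -= -2·R0 → [0,0,12,-9]
  R2 -= -4·R1 → [0,0,4,-2]
  R3 -= 0·R1 → [0,0,12,-9]
  R3 -= 3·R2 → [0,0,0,-3]

L=[[1,0,0,0],[4,1,0,0],[0,-4,1,0],[-2,0,3,1]] U=[[4,1,2,0],[0,-4,-2,1],[0,0,4,-2],[0,0,0,-3]]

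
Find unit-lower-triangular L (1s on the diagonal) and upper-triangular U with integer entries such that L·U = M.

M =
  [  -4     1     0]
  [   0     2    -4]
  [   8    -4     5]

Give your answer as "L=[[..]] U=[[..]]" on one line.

  R1 -= 0·R0 → [0,2,-4]
  R2 -= -2·R0 → [0,-2,5]
  R2 -= -1·R1 → [0,0,1]

L=[[1,0,0],[0,1,0],[-2,-1,1]] U=[[-4,1,0],[0,2,-4],[0,0,1]]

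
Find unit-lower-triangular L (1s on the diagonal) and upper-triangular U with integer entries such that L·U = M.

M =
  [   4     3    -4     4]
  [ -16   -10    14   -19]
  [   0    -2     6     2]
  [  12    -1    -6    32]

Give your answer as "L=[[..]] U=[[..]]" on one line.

  R1 -= -4·R0 → [0,2,-2,-3]
  R2 -= 0·R0 → [0,-2,6,2]
  R3 -= 3·R0 → [0,-10,6,20]
  R2 -= -1·R1 → [0,0,4,-1]
  R3 -= -5·R1 → [0,0,-4,5]
  R3 -= -1·R2 → [0,0,0,4]

L=[[1,0,0,0],[-4,1,0,0],[0,-1,1,0],[3,-5,-1,1]] U=[[4,3,-4,4],[0,2,-2,-3],[0,0,4,-1],[0,0,0,4]]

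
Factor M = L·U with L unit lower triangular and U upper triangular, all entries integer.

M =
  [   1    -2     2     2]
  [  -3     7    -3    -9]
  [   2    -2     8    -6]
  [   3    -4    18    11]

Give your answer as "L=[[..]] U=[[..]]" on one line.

L=[[1,0,0,0],[-3,1,0,0],[2,2,1,0],[3,2,-3,1]] U=[[1,-2,2,2],[0,1,3,-3],[0,0,-2,-4],[0,0,0,-1]]

  r1 -= -3·r0 → [0,1,3,-3]
  r2 -= 2·r0 → [0,2,4,-10]
  r3 -= 3·r0 → [0,2,12,5]
  r2 -= 2·r1 → [0,0,-2,-4]
  r3 -= 2·r1 → [0,0,6,11]
  r3 -= -3·r2 → [0,0,0,-1]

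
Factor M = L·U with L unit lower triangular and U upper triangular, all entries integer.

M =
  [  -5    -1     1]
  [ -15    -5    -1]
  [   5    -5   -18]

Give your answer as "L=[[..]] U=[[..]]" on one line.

L=[[1,0,0],[3,1,0],[-1,3,1]] U=[[-5,-1,1],[0,-2,-4],[0,0,-5]]

  r1 -= 3·r0 → [0,-2,-4]
  r2 -= -1·r0 → [0,-6,-17]
  r2 -= 3·r1 → [0,0,-5]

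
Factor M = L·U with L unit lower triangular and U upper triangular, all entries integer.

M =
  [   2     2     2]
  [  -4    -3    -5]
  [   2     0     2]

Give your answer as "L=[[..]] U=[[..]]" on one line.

L=[[1,0,0],[-2,1,0],[1,-2,1]] U=[[2,2,2],[0,1,-1],[0,0,-2]]

  R1 -= -2·R0 → [0,1,-1]
  R2 -= 1·R0 → [0,-2,0]
  R2 -= -2·R1 → [0,0,-2]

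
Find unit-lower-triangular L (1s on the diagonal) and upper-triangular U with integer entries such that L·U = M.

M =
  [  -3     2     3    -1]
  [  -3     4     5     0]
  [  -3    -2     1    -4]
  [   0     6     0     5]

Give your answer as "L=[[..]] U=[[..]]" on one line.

  row1 -= 1·row0 → [0,2,2,1]
  row2 -= 1·row0 → [0,-4,-2,-3]
  row3 -= 0·row0 → [0,6,0,5]
  row2 -= -2·row1 → [0,0,2,-1]
  row3 -= 3·row1 → [0,0,-6,2]
  row3 -= -3·row2 → [0,0,0,-1]

L=[[1,0,0,0],[1,1,0,0],[1,-2,1,0],[0,3,-3,1]] U=[[-3,2,3,-1],[0,2,2,1],[0,0,2,-1],[0,0,0,-1]]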